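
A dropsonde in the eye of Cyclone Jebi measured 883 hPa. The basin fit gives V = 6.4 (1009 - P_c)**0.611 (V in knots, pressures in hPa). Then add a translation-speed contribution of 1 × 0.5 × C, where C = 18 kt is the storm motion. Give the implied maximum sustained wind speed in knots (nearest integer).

ΔP = 1009 − 883 = 126 hPa.
126^0.611 ≈ 19.201.
V ≈ 6.4 × 19.201 ≈ 122.9 kt.
Translation term: 1 × 0.5 × 18 = 9 kt.
Corrected V ≈ 131.9 kt → 132 kt.

132 kt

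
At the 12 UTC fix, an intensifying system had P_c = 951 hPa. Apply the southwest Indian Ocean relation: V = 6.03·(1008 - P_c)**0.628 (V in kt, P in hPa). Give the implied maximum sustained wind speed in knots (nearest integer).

76 kt

ΔP = 1008 − 951 = 57 hPa.
57^0.628 ≈ 12.667.
V ≈ 6.03 × 12.667 ≈ 76.4 kt.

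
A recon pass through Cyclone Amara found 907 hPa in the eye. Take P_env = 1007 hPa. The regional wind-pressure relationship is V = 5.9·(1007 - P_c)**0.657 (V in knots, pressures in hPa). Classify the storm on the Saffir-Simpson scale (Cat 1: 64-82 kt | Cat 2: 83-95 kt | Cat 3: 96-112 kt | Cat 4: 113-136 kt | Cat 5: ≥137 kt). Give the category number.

ΔP = 1007 − 907 = 100 hPa.
V ≈ 5.9 × 100^0.657 = 5.9 × 20.61 ≈ 122 kt.
122 kt falls in the Category 4 band.

4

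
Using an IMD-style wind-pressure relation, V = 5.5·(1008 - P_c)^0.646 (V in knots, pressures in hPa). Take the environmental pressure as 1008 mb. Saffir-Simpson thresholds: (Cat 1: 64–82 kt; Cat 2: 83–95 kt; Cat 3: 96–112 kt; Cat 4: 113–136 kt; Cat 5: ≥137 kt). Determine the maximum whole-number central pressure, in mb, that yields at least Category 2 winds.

Category 2 begins at V = 83 kt.
Required ΔP = (83/5.5)^(1/0.646) = 15.091^1.548 ≈ 66.78 mb.
P_c ≤ 1008 − 66.78 = 941.22, so the highest integer P_c is 941 mb.

941 mb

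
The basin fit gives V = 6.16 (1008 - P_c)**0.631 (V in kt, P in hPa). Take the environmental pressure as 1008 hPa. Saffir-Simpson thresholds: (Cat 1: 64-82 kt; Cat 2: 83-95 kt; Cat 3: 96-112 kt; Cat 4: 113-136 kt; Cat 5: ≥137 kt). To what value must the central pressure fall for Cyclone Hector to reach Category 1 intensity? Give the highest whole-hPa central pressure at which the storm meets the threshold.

Category 1 begins at V = 64 kt.
Required ΔP = (64/6.16)^(1/0.631) = 10.390^1.585 ≈ 40.84 hPa.
P_c ≤ 1008 − 40.84 = 967.16, so the highest integer P_c is 967 hPa.

967 hPa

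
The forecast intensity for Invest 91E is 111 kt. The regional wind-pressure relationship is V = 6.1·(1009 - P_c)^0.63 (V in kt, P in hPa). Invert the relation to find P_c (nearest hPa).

909 hPa

ΔP = (V / 6.1)^(1/0.63) = (111/6.1)^1.587.
111/6.1 = 18.197; 18.197^1.587 ≈ 100.00 hPa.
P_c = 1009 − 100.00 = 909.00 ≈ 909 hPa.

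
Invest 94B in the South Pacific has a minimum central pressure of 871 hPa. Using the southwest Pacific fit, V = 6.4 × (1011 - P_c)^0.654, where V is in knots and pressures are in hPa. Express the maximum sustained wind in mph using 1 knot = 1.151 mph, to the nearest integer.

187 mph

ΔP = 1011 − 871 = 140 hPa.
V ≈ 6.4 × 140^0.654 = 6.4 × 25.326 ≈ 162.087 kt.
162.087 × 1.151 ≈ 186.56 mph → 187 mph.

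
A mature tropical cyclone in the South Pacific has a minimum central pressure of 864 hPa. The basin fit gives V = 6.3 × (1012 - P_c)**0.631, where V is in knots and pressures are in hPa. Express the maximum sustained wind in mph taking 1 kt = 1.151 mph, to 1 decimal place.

ΔP = 1012 − 864 = 148 hPa.
V ≈ 6.3 × 148^0.631 = 6.3 × 23.412 ≈ 147.494 kt.
147.494 × 1.151 ≈ 169.77 mph → 169.8 mph.

169.8 mph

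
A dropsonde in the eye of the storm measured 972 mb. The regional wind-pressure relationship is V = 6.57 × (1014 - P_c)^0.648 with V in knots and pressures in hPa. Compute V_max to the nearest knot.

74 kt

ΔP = 1014 − 972 = 42 mb.
42^0.648 ≈ 11.268.
V ≈ 6.57 × 11.268 ≈ 74.0 kt.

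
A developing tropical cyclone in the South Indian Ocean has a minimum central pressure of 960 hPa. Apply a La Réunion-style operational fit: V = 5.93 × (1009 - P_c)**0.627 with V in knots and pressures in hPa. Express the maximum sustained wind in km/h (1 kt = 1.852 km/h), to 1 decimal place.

126.0 km/h

ΔP = 1009 − 960 = 49 hPa.
V ≈ 5.93 × 49^0.627 = 5.93 × 11.475 ≈ 68.047 kt.
68.047 × 1.852 ≈ 126.02 km/h → 126.0 km/h.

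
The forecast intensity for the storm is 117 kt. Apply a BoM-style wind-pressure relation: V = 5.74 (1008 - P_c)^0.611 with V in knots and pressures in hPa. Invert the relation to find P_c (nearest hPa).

ΔP = (V / 5.74)^(1/0.611) = (117/5.74)^1.637.
117/5.74 = 20.383; 20.383^1.637 ≈ 138.94 hPa.
P_c = 1008 − 138.94 = 869.06 ≈ 869 hPa.

869 hPa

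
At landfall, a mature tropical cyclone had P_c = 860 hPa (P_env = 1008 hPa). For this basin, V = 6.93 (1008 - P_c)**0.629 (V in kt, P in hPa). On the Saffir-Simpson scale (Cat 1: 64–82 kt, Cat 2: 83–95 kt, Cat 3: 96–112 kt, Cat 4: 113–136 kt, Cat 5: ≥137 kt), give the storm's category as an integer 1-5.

ΔP = 1008 − 860 = 148 hPa.
V ≈ 6.93 × 148^0.629 = 6.93 × 23.18 ≈ 161 kt.
161 kt falls in the Category 5 band.

5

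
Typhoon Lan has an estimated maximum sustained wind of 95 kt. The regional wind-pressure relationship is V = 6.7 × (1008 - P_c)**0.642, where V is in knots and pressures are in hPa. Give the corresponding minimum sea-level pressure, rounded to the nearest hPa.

946 hPa

ΔP = (V / 6.7)^(1/0.642) = (95/6.7)^1.558.
95/6.7 = 14.179; 14.179^1.558 ≈ 62.21 hPa.
P_c = 1008 − 62.21 = 945.79 ≈ 946 hPa.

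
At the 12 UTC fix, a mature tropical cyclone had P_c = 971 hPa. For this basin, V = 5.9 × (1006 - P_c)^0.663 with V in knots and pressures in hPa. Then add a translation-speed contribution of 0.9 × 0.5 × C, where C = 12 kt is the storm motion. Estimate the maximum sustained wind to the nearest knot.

68 kt

ΔP = 1006 − 971 = 35 hPa.
35^0.663 ≈ 10.561.
V ≈ 5.9 × 10.561 ≈ 62.3 kt.
Translation term: 0.9 × 0.5 × 12 = 5.4 kt.
Corrected V ≈ 67.7 kt → 68 kt.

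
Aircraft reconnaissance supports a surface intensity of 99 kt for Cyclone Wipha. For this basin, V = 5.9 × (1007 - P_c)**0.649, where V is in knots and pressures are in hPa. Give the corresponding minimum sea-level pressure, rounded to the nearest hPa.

930 hPa

ΔP = (V / 5.9)^(1/0.649) = (99/5.9)^1.541.
99/5.9 = 16.780; 16.780^1.541 ≈ 77.12 hPa.
P_c = 1007 − 77.12 = 929.88 ≈ 930 hPa.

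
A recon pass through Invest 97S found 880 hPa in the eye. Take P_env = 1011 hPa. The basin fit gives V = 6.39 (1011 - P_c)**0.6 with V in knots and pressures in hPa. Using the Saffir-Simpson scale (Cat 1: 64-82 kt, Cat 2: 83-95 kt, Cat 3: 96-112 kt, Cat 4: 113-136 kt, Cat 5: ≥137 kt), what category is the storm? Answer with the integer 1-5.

ΔP = 1011 − 880 = 131 hPa.
V ≈ 6.39 × 131^0.6 = 6.39 × 18.64 ≈ 119 kt.
119 kt falls in the Category 4 band.

4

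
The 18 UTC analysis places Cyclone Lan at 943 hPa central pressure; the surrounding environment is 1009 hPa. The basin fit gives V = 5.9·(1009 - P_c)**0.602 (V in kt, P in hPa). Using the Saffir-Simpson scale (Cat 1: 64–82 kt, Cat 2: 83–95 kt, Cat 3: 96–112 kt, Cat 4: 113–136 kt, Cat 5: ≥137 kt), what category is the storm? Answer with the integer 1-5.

ΔP = 1009 − 943 = 66 hPa.
V ≈ 5.9 × 66^0.602 = 5.9 × 12.46 ≈ 73 kt.
73 kt falls in the Category 1 band.

1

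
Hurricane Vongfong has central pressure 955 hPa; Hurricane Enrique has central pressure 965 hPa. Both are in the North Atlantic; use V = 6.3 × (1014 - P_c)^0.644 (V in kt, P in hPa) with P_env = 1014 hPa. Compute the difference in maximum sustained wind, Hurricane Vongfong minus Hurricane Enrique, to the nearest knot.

Hurricane Vongfong: ΔP = 59; V ≈ 6.3 × 59^0.644 ≈ 87.05 kt.
Hurricane Enrique: ΔP = 49; V ≈ 6.3 × 49^0.644 ≈ 77.24 kt.
Difference ≈ 87.05 − 77.24 = 9.81 → 10 kt.

10 kt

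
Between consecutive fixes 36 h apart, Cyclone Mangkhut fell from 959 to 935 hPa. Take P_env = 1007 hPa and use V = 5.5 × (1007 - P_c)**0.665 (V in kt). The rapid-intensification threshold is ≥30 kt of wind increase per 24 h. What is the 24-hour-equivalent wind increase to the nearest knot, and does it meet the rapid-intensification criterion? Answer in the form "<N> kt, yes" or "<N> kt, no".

V₁: ΔP = 48, V ≈ 5.5 × 48^0.665 ≈ 72.18 kt.
V₂: ΔP = 72, V ≈ 5.5 × 72^0.665 ≈ 94.51 kt.
ΔV over 36 h = 22.33 kt → 24 h equivalent = 22.33 × 24/36 ≈ 14.89 kt.
15 kt < 30 kt ⇒ not rapid intensification.

15 kt, no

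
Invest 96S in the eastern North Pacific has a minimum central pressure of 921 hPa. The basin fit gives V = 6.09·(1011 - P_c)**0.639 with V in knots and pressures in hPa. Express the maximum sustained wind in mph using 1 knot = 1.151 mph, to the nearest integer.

ΔP = 1011 − 921 = 90 hPa.
V ≈ 6.09 × 90^0.639 = 6.09 × 17.732 ≈ 107.989 kt.
107.989 × 1.151 ≈ 124.29 mph → 124 mph.

124 mph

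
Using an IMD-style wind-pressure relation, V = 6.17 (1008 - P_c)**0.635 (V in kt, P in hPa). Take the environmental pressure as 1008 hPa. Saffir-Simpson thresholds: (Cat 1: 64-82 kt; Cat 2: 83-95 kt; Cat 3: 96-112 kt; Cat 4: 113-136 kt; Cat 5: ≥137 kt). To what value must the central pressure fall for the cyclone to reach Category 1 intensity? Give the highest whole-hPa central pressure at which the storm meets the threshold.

Category 1 begins at V = 64 kt.
Required ΔP = (64/6.17)^(1/0.635) = 10.373^1.575 ≈ 39.80 hPa.
P_c ≤ 1008 − 39.80 = 968.20, so the highest integer P_c is 968 hPa.

968 hPa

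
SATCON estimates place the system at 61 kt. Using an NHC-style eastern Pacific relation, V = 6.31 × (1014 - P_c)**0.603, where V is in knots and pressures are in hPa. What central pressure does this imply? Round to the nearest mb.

ΔP = (V / 6.31)^(1/0.603) = (61/6.31)^1.658.
61/6.31 = 9.667; 9.667^1.658 ≈ 43.05 mb.
P_c = 1014 − 43.05 = 970.95 ≈ 971 mb.

971 mb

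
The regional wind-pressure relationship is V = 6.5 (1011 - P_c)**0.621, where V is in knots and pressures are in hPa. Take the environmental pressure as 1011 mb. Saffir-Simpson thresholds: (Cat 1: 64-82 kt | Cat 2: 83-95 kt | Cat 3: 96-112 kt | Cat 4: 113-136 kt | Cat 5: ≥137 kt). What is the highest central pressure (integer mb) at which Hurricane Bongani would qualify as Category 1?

971 mb

Category 1 begins at V = 64 kt.
Required ΔP = (64/6.5)^(1/0.621) = 9.846^1.610 ≈ 39.76 mb.
P_c ≤ 1011 − 39.76 = 971.24, so the highest integer P_c is 971 mb.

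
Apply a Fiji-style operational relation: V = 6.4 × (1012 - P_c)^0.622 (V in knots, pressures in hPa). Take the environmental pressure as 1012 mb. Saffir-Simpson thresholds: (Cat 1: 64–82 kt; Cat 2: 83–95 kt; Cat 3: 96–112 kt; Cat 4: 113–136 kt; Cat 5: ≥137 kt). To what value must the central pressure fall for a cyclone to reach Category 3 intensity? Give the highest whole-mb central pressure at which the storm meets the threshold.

Category 3 begins at V = 96 kt.
Required ΔP = (96/6.4)^(1/0.622) = 15.000^1.608 ≈ 77.77 mb.
P_c ≤ 1012 − 77.77 = 934.23, so the highest integer P_c is 934 mb.

934 mb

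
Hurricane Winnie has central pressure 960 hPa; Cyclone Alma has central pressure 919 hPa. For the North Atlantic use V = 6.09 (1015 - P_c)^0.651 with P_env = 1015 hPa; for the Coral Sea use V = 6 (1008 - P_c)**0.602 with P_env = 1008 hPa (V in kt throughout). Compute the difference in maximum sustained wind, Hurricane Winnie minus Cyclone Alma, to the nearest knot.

Hurricane Winnie: ΔP = 55; V ≈ 6.09 × 55^0.651 ≈ 82.72 kt.
Cyclone Alma: ΔP = 89; V ≈ 6 × 89^0.602 ≈ 89.47 kt.
Difference ≈ 82.72 − 89.47 = -6.75 → -7 kt.

-7 kt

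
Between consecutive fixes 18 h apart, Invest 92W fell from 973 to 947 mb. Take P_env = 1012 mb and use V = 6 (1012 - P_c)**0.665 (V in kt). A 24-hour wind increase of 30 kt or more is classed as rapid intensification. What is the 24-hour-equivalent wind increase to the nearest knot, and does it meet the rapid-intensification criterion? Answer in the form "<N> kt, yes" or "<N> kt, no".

V₁: ΔP = 39, V ≈ 6 × 39^0.665 ≈ 68.58 kt.
V₂: ΔP = 65, V ≈ 6 × 65^0.665 ≈ 96.32 kt.
ΔV over 18 h = 27.74 kt → 24 h equivalent = 27.74 × 24/18 ≈ 36.99 kt.
37 kt ≥ 30 kt ⇒ rapid intensification.

37 kt, yes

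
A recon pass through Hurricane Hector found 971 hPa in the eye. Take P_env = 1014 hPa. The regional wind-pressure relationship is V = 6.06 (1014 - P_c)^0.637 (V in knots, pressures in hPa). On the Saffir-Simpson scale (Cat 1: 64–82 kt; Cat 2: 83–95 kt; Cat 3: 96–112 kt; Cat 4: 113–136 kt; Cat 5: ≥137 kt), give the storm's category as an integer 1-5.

1

ΔP = 1014 − 971 = 43 hPa.
V ≈ 6.06 × 43^0.637 = 6.06 × 10.98 ≈ 67 kt.
67 kt falls in the Category 1 band.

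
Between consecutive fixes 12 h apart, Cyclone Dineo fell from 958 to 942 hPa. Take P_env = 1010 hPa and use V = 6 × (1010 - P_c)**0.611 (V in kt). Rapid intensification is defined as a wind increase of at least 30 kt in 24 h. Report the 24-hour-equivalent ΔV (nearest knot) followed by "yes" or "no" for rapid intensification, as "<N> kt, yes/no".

24 kt, no

V₁: ΔP = 52, V ≈ 6 × 52^0.611 ≈ 67.09 kt.
V₂: ΔP = 68, V ≈ 6 × 68^0.611 ≈ 79.03 kt.
ΔV over 12 h = 11.94 kt → 24 h equivalent = 11.94 × 24/12 ≈ 23.88 kt.
24 kt < 30 kt ⇒ not rapid intensification.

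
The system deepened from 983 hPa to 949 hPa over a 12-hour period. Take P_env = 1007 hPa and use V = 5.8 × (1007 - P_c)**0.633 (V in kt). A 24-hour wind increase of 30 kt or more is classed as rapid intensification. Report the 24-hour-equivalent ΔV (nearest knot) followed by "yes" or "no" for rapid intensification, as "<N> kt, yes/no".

V₁: ΔP = 24, V ≈ 5.8 × 24^0.633 ≈ 43.36 kt.
V₂: ΔP = 58, V ≈ 5.8 × 58^0.633 ≈ 75.80 kt.
ΔV over 12 h = 32.44 kt → 24 h equivalent = 32.44 × 24/12 ≈ 64.88 kt.
65 kt ≥ 30 kt ⇒ rapid intensification.

65 kt, yes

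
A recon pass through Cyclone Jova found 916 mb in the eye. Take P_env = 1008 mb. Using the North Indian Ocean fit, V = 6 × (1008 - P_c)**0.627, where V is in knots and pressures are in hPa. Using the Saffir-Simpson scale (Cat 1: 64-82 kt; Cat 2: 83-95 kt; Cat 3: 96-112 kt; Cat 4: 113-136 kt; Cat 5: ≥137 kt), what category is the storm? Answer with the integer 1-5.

3

ΔP = 1008 − 916 = 92 mb.
V ≈ 6 × 92^0.627 = 6 × 17.03 ≈ 102 kt.
102 kt falls in the Category 3 band.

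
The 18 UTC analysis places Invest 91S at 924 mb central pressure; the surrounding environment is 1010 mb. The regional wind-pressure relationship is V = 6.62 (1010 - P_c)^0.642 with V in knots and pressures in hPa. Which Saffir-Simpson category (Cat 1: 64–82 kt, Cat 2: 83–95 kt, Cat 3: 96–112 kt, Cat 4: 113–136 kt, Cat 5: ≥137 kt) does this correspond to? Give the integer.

4

ΔP = 1010 − 924 = 86 mb.
V ≈ 6.62 × 86^0.642 = 6.62 × 17.46 ≈ 116 kt.
116 kt falls in the Category 4 band.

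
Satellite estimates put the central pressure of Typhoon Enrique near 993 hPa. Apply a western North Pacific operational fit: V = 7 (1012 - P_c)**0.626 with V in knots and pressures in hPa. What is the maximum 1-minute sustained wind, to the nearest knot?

44 kt

ΔP = 1012 − 993 = 19 hPa.
19^0.626 ≈ 6.317.
V ≈ 7 × 6.317 ≈ 44.2 kt.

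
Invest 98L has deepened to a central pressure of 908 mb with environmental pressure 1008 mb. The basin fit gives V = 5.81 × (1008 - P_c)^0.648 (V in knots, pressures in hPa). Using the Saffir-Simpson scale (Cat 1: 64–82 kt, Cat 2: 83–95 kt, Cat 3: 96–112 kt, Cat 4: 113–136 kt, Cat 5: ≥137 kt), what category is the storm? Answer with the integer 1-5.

ΔP = 1008 − 908 = 100 mb.
V ≈ 5.81 × 100^0.648 = 5.81 × 19.77 ≈ 115 kt.
115 kt falls in the Category 4 band.

4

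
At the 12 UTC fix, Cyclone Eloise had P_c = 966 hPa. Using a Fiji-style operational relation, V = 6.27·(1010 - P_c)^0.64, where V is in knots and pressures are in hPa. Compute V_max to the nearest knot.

71 kt

ΔP = 1010 − 966 = 44 hPa.
44^0.64 ≈ 11.267.
V ≈ 6.27 × 11.267 ≈ 70.6 kt.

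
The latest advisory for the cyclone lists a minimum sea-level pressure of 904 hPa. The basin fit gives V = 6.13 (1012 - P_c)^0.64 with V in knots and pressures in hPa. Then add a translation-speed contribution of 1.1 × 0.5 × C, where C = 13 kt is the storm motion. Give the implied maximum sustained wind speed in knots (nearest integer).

ΔP = 1012 − 904 = 108 hPa.
108^0.64 ≈ 20.017.
V ≈ 6.13 × 20.017 ≈ 122.7 kt.
Translation term: 1.1 × 0.5 × 13 = 7.15 kt.
Corrected V ≈ 129.85 kt → 130 kt.

130 kt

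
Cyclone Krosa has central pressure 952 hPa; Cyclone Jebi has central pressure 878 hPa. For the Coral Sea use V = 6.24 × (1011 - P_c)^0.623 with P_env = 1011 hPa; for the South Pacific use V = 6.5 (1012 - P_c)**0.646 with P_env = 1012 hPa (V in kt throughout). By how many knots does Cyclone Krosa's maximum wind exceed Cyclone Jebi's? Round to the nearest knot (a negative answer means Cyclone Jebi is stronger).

-75 kt

Cyclone Krosa: ΔP = 59; V ≈ 6.24 × 59^0.623 ≈ 79.15 kt.
Cyclone Jebi: ΔP = 134; V ≈ 6.5 × 134^0.646 ≈ 153.82 kt.
Difference ≈ 79.15 − 153.82 = -74.67 → -75 kt.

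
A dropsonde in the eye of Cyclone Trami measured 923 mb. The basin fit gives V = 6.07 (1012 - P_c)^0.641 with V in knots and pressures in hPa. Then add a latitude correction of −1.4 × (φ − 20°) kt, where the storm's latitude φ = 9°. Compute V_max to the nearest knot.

ΔP = 1012 − 923 = 89 mb.
89^0.641 ≈ 17.765.
V ≈ 6.07 × 17.765 ≈ 107.8 kt.
Latitude correction: −1.4 × (9 − 20) = 15.4 kt.
Corrected V ≈ 123.2 kt → 123 kt.

123 kt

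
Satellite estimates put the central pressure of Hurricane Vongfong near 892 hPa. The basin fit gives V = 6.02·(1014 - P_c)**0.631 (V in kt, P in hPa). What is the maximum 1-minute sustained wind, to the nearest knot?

ΔP = 1014 − 892 = 122 hPa.
122^0.631 ≈ 20.725.
V ≈ 6.02 × 20.725 ≈ 124.8 kt.

125 kt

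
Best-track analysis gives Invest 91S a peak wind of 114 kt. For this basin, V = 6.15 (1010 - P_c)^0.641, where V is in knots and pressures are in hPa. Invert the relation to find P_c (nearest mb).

915 mb

ΔP = (V / 6.15)^(1/0.641) = (114/6.15)^1.560.
114/6.15 = 18.537; 18.537^1.560 ≈ 95.11 mb.
P_c = 1010 − 95.11 = 914.89 ≈ 915 mb.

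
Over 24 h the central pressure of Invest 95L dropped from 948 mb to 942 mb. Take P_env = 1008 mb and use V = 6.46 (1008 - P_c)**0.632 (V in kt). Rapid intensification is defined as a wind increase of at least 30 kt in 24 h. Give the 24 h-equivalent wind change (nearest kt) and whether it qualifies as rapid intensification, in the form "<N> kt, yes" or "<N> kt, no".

5 kt, no

V₁: ΔP = 60, V ≈ 6.46 × 60^0.632 ≈ 85.91 kt.
V₂: ΔP = 66, V ≈ 6.46 × 66^0.632 ≈ 91.24 kt.
ΔV over 24 h = 5.33 kt → 24 h equivalent = 5.33 × 24/24 ≈ 5.33 kt.
5 kt < 30 kt ⇒ not rapid intensification.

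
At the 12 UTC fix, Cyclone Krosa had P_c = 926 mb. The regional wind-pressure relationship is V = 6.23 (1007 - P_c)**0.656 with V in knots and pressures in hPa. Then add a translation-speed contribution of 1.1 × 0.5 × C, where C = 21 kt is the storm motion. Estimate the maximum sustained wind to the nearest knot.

123 kt

ΔP = 1007 − 926 = 81 mb.
81^0.656 ≈ 17.863.
V ≈ 6.23 × 17.863 ≈ 111.3 kt.
Translation term: 1.1 × 0.5 × 21 = 11.55 kt.
Corrected V ≈ 122.85 kt → 123 kt.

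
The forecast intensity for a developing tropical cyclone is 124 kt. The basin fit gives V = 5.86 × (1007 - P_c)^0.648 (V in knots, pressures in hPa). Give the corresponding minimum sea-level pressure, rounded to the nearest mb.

896 mb

ΔP = (V / 5.86)^(1/0.648) = (124/5.86)^1.543.
124/5.86 = 21.160; 21.160^1.543 ≈ 111.06 mb.
P_c = 1007 − 111.06 = 895.94 ≈ 896 mb.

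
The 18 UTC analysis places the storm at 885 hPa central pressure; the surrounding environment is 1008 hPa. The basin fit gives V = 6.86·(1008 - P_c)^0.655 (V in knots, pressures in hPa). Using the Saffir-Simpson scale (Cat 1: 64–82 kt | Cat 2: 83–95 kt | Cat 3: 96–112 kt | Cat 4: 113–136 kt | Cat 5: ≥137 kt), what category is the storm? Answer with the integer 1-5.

5

ΔP = 1008 − 885 = 123 hPa.
V ≈ 6.86 × 123^0.655 = 6.86 × 23.38 ≈ 160 kt.
160 kt falls in the Category 5 band.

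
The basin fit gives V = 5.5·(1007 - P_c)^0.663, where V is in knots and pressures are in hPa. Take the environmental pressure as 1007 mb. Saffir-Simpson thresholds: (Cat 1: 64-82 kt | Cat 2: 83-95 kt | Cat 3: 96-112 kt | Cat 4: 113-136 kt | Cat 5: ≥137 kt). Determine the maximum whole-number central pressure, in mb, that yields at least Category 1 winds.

Category 1 begins at V = 64 kt.
Required ΔP = (64/5.5)^(1/0.663) = 11.636^1.508 ≈ 40.51 mb.
P_c ≤ 1007 − 40.51 = 966.49, so the highest integer P_c is 966 mb.

966 mb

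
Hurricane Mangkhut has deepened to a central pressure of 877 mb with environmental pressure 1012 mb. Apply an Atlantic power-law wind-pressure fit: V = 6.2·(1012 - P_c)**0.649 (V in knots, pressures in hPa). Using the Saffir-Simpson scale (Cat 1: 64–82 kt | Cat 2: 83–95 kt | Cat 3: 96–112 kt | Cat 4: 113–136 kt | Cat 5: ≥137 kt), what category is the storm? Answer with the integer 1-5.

ΔP = 1012 − 877 = 135 mb.
V ≈ 6.2 × 135^0.649 = 6.2 × 24.13 ≈ 150 kt.
150 kt falls in the Category 5 band.

5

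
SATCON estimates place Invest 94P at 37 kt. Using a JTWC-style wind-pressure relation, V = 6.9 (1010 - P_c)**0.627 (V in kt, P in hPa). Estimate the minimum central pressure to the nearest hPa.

995 hPa

ΔP = (V / 6.9)^(1/0.627) = (37/6.9)^1.595.
37/6.9 = 5.362; 5.362^1.595 ≈ 14.56 hPa.
P_c = 1010 − 14.56 = 995.44 ≈ 995 hPa.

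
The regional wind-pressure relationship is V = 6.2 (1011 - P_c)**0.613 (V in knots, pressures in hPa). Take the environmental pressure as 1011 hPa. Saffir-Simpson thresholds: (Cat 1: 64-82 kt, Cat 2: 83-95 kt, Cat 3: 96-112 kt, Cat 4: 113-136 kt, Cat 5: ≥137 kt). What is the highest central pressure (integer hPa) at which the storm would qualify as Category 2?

942 hPa

Category 2 begins at V = 83 kt.
Required ΔP = (83/6.2)^(1/0.613) = 13.387^1.631 ≈ 68.86 hPa.
P_c ≤ 1011 − 68.86 = 942.14, so the highest integer P_c is 942 hPa.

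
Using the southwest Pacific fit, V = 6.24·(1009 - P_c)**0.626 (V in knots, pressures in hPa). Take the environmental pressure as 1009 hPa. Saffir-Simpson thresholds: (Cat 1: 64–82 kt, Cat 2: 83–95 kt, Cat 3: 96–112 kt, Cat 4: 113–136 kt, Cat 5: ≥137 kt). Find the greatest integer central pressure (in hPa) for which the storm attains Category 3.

Category 3 begins at V = 96 kt.
Required ΔP = (96/6.24)^(1/0.626) = 15.385^1.597 ≈ 78.76 hPa.
P_c ≤ 1009 − 78.76 = 930.24, so the highest integer P_c is 930 hPa.

930 hPa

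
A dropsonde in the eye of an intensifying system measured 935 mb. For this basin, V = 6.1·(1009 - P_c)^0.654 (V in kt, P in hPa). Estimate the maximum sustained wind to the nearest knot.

ΔP = 1009 − 935 = 74 mb.
74^0.654 ≈ 16.691.
V ≈ 6.1 × 16.691 ≈ 101.8 kt.

102 kt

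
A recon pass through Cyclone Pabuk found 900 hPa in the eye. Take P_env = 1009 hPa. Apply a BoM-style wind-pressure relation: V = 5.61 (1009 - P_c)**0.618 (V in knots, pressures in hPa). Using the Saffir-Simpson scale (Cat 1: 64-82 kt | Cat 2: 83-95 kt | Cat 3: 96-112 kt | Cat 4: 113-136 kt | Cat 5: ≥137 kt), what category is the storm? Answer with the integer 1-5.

ΔP = 1009 − 900 = 109 hPa.
V ≈ 5.61 × 109^0.618 = 5.61 × 18.16 ≈ 102 kt.
102 kt falls in the Category 3 band.

3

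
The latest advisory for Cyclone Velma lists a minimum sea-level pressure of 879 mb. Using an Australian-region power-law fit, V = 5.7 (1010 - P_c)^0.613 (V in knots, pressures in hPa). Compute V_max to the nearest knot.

113 kt

ΔP = 1010 − 879 = 131 mb.
131^0.613 ≈ 19.856.
V ≈ 5.7 × 19.856 ≈ 113.2 kt.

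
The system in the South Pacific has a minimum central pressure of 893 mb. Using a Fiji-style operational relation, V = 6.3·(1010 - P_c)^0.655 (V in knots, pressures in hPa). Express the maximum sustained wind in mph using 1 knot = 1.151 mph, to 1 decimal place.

ΔP = 1010 − 893 = 117 mb.
V ≈ 6.3 × 117^0.655 = 6.3 × 22.629 ≈ 142.562 kt.
142.562 × 1.151 ≈ 164.09 mph → 164.1 mph.

164.1 mph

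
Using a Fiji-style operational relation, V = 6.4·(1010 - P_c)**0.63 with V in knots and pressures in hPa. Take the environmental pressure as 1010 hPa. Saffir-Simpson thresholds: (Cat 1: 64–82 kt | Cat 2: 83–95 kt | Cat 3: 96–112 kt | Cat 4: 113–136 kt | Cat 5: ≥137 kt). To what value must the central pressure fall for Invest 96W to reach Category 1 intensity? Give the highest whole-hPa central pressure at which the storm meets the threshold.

Category 1 begins at V = 64 kt.
Required ΔP = (64/6.4)^(1/0.63) = 10.000^1.587 ≈ 38.66 hPa.
P_c ≤ 1010 − 38.66 = 971.34, so the highest integer P_c is 971 hPa.

971 hPa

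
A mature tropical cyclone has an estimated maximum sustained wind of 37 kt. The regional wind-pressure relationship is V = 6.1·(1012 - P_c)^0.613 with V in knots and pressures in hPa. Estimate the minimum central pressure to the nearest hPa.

ΔP = (V / 6.1)^(1/0.613) = (37/6.1)^1.631.
37/6.1 = 6.066; 6.066^1.631 ≈ 18.93 hPa.
P_c = 1012 − 18.93 = 993.07 ≈ 993 hPa.

993 hPa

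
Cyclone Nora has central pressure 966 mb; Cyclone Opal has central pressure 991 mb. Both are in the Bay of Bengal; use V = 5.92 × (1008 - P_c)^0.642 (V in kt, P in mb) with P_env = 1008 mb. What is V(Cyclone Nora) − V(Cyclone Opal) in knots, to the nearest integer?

Cyclone Nora: ΔP = 42; V ≈ 5.92 × 42^0.642 ≈ 65.23 kt.
Cyclone Opal: ΔP = 17; V ≈ 5.92 × 17^0.642 ≈ 36.50 kt.
Difference ≈ 65.23 − 36.50 = 28.73 → 29 kt.

29 kt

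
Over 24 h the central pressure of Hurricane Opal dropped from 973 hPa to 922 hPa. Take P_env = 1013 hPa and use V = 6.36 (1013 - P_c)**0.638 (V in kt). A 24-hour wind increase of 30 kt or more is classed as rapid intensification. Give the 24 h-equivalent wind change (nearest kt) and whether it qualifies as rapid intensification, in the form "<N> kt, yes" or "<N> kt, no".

46 kt, yes

V₁: ΔP = 40, V ≈ 6.36 × 40^0.638 ≈ 66.92 kt.
V₂: ΔP = 91, V ≈ 6.36 × 91^0.638 ≈ 113.06 kt.
ΔV over 24 h = 46.14 kt → 24 h equivalent = 46.14 × 24/24 ≈ 46.14 kt.
46 kt ≥ 30 kt ⇒ rapid intensification.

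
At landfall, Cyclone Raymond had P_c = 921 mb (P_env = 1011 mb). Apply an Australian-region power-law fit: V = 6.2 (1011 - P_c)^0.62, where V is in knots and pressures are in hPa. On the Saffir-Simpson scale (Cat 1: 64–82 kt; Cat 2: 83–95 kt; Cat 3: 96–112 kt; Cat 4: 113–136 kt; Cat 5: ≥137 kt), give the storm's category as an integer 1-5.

ΔP = 1011 − 921 = 90 mb.
V ≈ 6.2 × 90^0.62 = 6.2 × 16.28 ≈ 101 kt.
101 kt falls in the Category 3 band.

3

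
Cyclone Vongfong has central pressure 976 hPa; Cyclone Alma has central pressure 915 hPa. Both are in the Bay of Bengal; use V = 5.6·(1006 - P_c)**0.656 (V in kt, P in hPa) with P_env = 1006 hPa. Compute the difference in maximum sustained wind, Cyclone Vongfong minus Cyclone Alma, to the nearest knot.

Cyclone Vongfong: ΔP = 30; V ≈ 5.6 × 30^0.656 ≈ 52.14 kt.
Cyclone Alma: ΔP = 91; V ≈ 5.6 × 91^0.656 ≈ 107.97 kt.
Difference ≈ 52.14 − 107.97 = -55.83 → -56 kt.

-56 kt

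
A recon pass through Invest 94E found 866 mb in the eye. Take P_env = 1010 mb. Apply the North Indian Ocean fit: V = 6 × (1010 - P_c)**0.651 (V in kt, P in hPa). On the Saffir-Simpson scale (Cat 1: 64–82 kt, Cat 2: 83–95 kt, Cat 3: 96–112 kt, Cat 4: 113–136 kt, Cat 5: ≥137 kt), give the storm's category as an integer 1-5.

ΔP = 1010 − 866 = 144 mb.
V ≈ 6 × 144^0.651 = 6 × 25.42 ≈ 152 kt.
152 kt falls in the Category 5 band.

5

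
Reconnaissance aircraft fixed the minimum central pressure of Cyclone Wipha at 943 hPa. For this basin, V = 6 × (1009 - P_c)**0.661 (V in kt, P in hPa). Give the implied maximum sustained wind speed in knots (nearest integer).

ΔP = 1009 − 943 = 66 hPa.
66^0.661 ≈ 15.948.
V ≈ 6 × 15.948 ≈ 95.7 kt.

96 kt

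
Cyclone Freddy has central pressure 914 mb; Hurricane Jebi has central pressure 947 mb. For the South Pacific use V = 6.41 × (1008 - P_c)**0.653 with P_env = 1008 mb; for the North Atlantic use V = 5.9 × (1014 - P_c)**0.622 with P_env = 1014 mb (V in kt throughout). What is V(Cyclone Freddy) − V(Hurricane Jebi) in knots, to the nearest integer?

Cyclone Freddy: ΔP = 94; V ≈ 6.41 × 94^0.653 ≈ 124.54 kt.
Hurricane Jebi: ΔP = 67; V ≈ 5.9 × 67^0.622 ≈ 80.66 kt.
Difference ≈ 124.54 − 80.66 = 43.88 → 44 kt.

44 kt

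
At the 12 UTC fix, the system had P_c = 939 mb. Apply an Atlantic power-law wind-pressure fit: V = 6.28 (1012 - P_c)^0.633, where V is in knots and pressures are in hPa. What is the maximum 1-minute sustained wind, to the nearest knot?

95 kt

ΔP = 1012 − 939 = 73 mb.
73^0.633 ≈ 15.118.
V ≈ 6.28 × 15.118 ≈ 94.9 kt.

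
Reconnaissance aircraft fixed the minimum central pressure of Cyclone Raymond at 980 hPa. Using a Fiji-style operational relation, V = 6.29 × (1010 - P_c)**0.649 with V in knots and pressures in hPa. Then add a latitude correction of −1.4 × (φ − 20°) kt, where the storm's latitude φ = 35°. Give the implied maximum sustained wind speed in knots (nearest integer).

36 kt

ΔP = 1010 − 980 = 30 hPa.
30^0.649 ≈ 9.092.
V ≈ 6.29 × 9.092 ≈ 57.2 kt.
Latitude correction: −1.4 × (35 − 20) = -21 kt.
Corrected V ≈ 36.2 kt → 36 kt.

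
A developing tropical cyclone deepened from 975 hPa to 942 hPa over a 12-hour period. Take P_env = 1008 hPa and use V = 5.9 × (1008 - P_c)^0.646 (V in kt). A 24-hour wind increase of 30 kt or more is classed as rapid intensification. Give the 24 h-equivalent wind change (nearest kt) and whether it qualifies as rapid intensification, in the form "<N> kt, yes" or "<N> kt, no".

V₁: ΔP = 33, V ≈ 5.9 × 33^0.646 ≈ 56.47 kt.
V₂: ΔP = 66, V ≈ 5.9 × 66^0.646 ≈ 88.36 kt.
ΔV over 12 h = 31.89 kt → 24 h equivalent = 31.89 × 24/12 ≈ 63.78 kt.
64 kt ≥ 30 kt ⇒ rapid intensification.

64 kt, yes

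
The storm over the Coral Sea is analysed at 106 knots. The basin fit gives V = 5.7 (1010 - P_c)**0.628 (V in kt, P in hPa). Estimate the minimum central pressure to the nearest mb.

905 mb

ΔP = (V / 5.7)^(1/0.628) = (106/5.7)^1.592.
106/5.7 = 18.596; 18.596^1.592 ≈ 105.05 mb.
P_c = 1010 − 105.05 = 904.95 ≈ 905 mb.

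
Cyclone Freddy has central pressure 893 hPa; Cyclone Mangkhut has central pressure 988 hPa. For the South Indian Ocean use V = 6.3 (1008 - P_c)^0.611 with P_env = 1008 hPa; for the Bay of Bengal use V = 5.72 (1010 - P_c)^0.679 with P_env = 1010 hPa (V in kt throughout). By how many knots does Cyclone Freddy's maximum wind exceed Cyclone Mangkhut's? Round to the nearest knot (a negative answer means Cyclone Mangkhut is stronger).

Cyclone Freddy: ΔP = 115; V ≈ 6.3 × 115^0.611 ≈ 114.40 kt.
Cyclone Mangkhut: ΔP = 22; V ≈ 5.72 × 22^0.679 ≈ 46.66 kt.
Difference ≈ 114.40 − 46.66 = 67.74 → 68 kt.

68 kt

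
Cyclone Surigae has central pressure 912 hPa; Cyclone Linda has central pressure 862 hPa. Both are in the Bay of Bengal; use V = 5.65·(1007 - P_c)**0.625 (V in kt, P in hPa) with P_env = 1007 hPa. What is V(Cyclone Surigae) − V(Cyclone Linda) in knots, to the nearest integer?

-29 kt

Cyclone Surigae: ΔP = 95; V ≈ 5.65 × 95^0.625 ≈ 97.30 kt.
Cyclone Linda: ΔP = 145; V ≈ 5.65 × 145^0.625 ≈ 126.74 kt.
Difference ≈ 97.30 − 126.74 = -29.44 → -29 kt.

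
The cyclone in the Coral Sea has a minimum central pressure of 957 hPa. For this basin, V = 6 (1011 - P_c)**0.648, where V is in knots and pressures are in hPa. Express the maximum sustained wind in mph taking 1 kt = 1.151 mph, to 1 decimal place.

ΔP = 1011 − 957 = 54 hPa.
V ≈ 6 × 54^0.648 = 6 × 13.261 ≈ 79.569 kt.
79.569 × 1.151 ≈ 91.58 mph → 91.6 mph.

91.6 mph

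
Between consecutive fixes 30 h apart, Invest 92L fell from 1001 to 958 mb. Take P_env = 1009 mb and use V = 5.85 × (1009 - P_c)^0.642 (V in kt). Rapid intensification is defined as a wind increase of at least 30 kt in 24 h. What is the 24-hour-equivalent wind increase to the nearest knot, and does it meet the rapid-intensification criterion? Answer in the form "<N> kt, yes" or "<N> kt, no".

V₁: ΔP = 8, V ≈ 5.85 × 8^0.642 ≈ 22.23 kt.
V₂: ΔP = 51, V ≈ 5.85 × 51^0.642 ≈ 73.02 kt.
ΔV over 30 h = 50.79 kt → 24 h equivalent = 50.79 × 24/30 ≈ 40.63 kt.
41 kt ≥ 30 kt ⇒ rapid intensification.

41 kt, yes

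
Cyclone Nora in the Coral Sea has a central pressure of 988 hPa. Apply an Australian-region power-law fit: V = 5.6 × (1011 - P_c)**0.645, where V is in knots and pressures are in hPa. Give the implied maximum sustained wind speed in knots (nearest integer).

42 kt

ΔP = 1011 − 988 = 23 hPa.
23^0.645 ≈ 7.556.
V ≈ 5.6 × 7.556 ≈ 42.3 kt.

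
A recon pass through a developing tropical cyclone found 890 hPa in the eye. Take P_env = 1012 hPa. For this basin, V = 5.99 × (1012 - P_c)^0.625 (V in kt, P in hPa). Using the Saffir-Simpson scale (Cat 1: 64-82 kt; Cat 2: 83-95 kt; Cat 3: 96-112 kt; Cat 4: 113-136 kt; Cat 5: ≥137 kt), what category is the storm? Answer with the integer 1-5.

ΔP = 1012 − 890 = 122 hPa.
V ≈ 5.99 × 122^0.625 = 5.99 × 20.14 ≈ 121 kt.
121 kt falls in the Category 4 band.

4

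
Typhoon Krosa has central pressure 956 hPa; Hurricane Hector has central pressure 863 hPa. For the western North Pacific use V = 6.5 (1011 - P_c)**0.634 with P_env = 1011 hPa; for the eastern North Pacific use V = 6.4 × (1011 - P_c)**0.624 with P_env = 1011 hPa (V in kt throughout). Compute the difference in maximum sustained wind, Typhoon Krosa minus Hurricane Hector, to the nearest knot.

Typhoon Krosa: ΔP = 55; V ≈ 6.5 × 55^0.634 ≈ 82.47 kt.
Hurricane Hector: ΔP = 148; V ≈ 6.4 × 148^0.624 ≈ 144.68 kt.
Difference ≈ 82.47 − 144.68 = -62.21 → -62 kt.

-62 kt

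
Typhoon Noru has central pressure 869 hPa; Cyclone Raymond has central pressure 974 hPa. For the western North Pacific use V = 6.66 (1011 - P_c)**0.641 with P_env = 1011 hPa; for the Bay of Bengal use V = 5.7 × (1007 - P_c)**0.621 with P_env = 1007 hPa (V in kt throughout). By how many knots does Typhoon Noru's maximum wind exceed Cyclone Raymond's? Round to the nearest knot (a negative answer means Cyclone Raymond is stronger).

Typhoon Noru: ΔP = 142; V ≈ 6.66 × 142^0.641 ≈ 159.62 kt.
Cyclone Raymond: ΔP = 33; V ≈ 5.7 × 33^0.621 ≈ 49.99 kt.
Difference ≈ 159.62 − 49.99 = 109.63 → 110 kt.

110 kt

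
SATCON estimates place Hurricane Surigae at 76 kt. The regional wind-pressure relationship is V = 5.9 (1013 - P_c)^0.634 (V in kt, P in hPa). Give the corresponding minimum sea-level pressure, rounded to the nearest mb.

ΔP = (V / 5.9)^(1/0.634) = (76/5.9)^1.577.
76/5.9 = 12.881; 12.881^1.577 ≈ 56.33 mb.
P_c = 1013 − 56.33 = 956.67 ≈ 957 mb.

957 mb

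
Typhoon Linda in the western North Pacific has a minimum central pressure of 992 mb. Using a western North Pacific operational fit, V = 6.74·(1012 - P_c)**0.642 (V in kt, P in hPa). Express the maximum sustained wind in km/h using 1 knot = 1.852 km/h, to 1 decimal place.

85.4 km/h

ΔP = 1012 − 992 = 20 mb.
V ≈ 6.74 × 20^0.642 = 6.74 × 6.843 ≈ 46.123 kt.
46.123 × 1.852 ≈ 85.42 km/h → 85.4 km/h.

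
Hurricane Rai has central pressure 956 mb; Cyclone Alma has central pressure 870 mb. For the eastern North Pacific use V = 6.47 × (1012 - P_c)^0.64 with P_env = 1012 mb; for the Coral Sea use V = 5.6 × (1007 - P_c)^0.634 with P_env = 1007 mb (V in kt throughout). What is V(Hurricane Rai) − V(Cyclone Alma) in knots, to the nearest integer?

-42 kt

Hurricane Rai: ΔP = 56; V ≈ 6.47 × 56^0.64 ≈ 85.06 kt.
Cyclone Alma: ΔP = 137; V ≈ 5.6 × 137^0.634 ≈ 126.73 kt.
Difference ≈ 85.06 − 126.73 = -41.67 → -42 kt.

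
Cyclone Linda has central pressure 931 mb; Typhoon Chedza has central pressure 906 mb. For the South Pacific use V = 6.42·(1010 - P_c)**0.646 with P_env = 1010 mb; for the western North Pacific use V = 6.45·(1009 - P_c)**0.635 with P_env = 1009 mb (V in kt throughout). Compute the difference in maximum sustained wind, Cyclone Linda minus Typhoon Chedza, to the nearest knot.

Cyclone Linda: ΔP = 79; V ≈ 6.42 × 79^0.646 ≈ 107.99 kt.
Typhoon Chedza: ΔP = 103; V ≈ 6.45 × 103^0.635 ≈ 122.38 kt.
Difference ≈ 107.99 − 122.38 = -14.39 → -14 kt.

-14 kt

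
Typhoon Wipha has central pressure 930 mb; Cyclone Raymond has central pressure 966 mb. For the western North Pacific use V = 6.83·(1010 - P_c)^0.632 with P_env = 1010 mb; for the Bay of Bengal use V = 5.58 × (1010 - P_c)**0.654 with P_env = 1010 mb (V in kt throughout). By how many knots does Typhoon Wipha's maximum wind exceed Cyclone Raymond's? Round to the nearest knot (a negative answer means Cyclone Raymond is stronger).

43 kt

Typhoon Wipha: ΔP = 80; V ≈ 6.83 × 80^0.632 ≈ 108.94 kt.
Cyclone Raymond: ΔP = 44; V ≈ 5.58 × 44^0.654 ≈ 66.29 kt.
Difference ≈ 108.94 − 66.29 = 42.65 → 43 kt.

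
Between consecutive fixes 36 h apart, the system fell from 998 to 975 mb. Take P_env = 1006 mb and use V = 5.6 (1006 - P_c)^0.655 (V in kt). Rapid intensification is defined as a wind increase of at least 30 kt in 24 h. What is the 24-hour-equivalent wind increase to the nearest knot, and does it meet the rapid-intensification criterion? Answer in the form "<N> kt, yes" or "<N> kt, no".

21 kt, no

V₁: ΔP = 8, V ≈ 5.6 × 8^0.655 ≈ 21.86 kt.
V₂: ΔP = 31, V ≈ 5.6 × 31^0.655 ≈ 53.09 kt.
ΔV over 36 h = 31.23 kt → 24 h equivalent = 31.23 × 24/36 ≈ 20.82 kt.
21 kt < 30 kt ⇒ not rapid intensification.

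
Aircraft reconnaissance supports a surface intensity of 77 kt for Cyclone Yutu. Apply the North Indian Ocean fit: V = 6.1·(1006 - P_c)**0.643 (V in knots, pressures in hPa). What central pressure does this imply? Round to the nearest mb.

ΔP = (V / 6.1)^(1/0.643) = (77/6.1)^1.555.
77/6.1 = 12.623; 12.623^1.555 ≈ 51.59 mb.
P_c = 1006 − 51.59 = 954.41 ≈ 954 mb.

954 mb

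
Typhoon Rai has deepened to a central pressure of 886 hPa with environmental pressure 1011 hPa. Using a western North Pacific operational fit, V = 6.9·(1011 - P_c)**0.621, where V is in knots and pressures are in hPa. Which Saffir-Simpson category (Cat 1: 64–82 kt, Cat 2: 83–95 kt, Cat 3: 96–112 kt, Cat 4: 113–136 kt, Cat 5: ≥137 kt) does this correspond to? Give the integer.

ΔP = 1011 − 886 = 125 hPa.
V ≈ 6.9 × 125^0.621 = 6.9 × 20.05 ≈ 138 kt.
138 kt falls in the Category 5 band.

5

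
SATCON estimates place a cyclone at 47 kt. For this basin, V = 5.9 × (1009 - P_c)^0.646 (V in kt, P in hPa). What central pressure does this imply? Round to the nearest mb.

984 mb

ΔP = (V / 5.9)^(1/0.646) = (47/5.9)^1.548.
47/5.9 = 7.966; 7.966^1.548 ≈ 24.84 mb.
P_c = 1009 − 24.84 = 984.16 ≈ 984 mb.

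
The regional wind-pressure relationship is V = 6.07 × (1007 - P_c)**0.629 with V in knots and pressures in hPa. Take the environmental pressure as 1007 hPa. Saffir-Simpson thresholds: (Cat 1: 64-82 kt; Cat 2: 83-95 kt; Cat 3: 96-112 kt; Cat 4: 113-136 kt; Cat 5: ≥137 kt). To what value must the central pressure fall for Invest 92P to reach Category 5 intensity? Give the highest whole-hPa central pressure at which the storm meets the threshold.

865 hPa

Category 5 begins at V = 137 kt.
Required ΔP = (137/6.07)^(1/0.629) = 22.570^1.590 ≈ 141.87 hPa.
P_c ≤ 1007 − 141.87 = 865.13, so the highest integer P_c is 865 hPa.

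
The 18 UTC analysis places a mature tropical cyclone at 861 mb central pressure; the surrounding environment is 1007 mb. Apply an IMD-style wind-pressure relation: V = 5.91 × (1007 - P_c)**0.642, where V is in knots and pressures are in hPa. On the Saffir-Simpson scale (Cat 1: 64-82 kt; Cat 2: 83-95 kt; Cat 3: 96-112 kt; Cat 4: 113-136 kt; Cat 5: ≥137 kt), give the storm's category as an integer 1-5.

ΔP = 1007 − 861 = 146 mb.
V ≈ 5.91 × 146^0.642 = 5.91 × 24.52 ≈ 145 kt.
145 kt falls in the Category 5 band.

5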